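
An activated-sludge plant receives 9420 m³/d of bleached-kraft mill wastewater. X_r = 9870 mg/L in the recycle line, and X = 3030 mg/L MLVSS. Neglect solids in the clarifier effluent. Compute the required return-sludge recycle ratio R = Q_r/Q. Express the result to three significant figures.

R ≈ 0.443

R = Q_r/Q = X/(X_r − X) = 3030 / (9870 − 3030) = 0.4430.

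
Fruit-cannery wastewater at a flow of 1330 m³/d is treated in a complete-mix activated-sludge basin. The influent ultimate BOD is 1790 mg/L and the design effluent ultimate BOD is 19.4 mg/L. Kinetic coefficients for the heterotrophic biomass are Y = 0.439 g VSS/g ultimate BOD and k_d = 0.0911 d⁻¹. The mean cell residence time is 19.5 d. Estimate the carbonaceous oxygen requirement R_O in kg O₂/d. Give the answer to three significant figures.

R_O ≈ 1830 kg O₂/d

Y_obs = Y / (1 + k_d θ_c) = 0.439 / (1 + 0.0911 × 19.5) = 0.439 / 2.776 = 0.1581.
Q·(S₀ − S) = 1330 × (1790 − 19.4) × 10⁻³ = 2355 kg/d removed.
Biomass synthesised: P_X = Y_obs × 2355 = 372.3 kg VSS/d.
Carbonaceous O₂ demand = substrate oxidised − cell-mass equivalent = 2355 − 1.42 × 372.3 = 1826 kg O₂/d.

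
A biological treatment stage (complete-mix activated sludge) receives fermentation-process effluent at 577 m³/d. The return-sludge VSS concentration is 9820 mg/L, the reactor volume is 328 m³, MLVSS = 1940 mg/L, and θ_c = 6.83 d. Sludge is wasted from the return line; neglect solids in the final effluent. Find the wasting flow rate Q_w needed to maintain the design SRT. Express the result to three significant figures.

Q_w ≈ 9.49 m³/d

θ_c = V·X/(Q_w·X_r) when wasting from the recycle, so Q_w = V·X/(θ_c·X_r) = 328.0 × 1940 / (6.83 × 9820) = 9.487 m³/d.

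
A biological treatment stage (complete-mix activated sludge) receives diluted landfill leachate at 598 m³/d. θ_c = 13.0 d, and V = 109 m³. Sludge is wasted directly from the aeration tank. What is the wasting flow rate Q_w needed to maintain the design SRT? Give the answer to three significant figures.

With mixed-liquor wasting, θ_c = V/Q_w, so Q_w = V/θ_c = 109.0/13.0 = 8.385 m³/d.

Q_w ≈ 8.38 m³/d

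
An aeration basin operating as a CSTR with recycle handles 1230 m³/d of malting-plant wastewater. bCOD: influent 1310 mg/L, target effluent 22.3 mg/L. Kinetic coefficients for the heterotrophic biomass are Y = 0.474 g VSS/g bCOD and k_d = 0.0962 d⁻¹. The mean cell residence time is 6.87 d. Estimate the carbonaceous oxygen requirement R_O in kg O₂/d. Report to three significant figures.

R_O ≈ 942 kg O₂/d

The observed yield is Y_obs = Y/(1 + k_d·θ_c) = 0.474 / (1 + 0.0962 × 6.87) = 0.474 / 1.661 = 0.2854 g VSS per g bCOD removed.
Mass of bCOD removed per day: Q(S₀ − S) = 1230 × 1288 g/m³ = 1584 kg/d.
Biomass synthesised: P_X = Y_obs × 1584 = 452.0 kg VSS/d.
R_O = Q·(S₀ − S) − 1.42·P_X = 1584 − 1.42 × 452.0 = 942.0 kg O₂/d.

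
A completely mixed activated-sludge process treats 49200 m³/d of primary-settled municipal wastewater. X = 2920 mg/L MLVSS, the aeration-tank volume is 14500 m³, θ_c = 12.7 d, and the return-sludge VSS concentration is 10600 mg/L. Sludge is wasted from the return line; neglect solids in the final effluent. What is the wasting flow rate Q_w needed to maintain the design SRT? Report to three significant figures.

Wasting from the return line (neglecting effluent solids): Q_w = V·X / (θ_c·X_r) = 14500 × 2920 / (12.7 × 10600) = 314.5 m³/d.

Q_w ≈ 315 m³/d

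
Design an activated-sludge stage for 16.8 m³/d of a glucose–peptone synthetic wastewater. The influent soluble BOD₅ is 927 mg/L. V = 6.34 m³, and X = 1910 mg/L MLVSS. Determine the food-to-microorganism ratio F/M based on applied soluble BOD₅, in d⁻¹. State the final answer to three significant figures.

F/M = Q·S₀ / (V·X) = 16.8 × 927 / (6.340 × 1910) = 1.286 g soluble BOD₅·(g VSS·d)⁻¹.

F/M ≈ 1.29 d⁻¹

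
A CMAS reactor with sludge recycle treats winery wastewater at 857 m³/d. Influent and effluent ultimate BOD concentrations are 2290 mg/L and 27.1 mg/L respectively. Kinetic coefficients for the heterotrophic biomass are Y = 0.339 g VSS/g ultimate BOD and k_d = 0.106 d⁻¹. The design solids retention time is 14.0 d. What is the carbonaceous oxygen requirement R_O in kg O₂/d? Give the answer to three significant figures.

The observed yield is Y_obs = Y/(1 + k_d·θ_c) = 0.339 / (1 + 0.106 × 14.0) = 0.339 / 2.484 = 0.1365 g VSS per g ultimate BOD removed.
Q·(S₀ − S) = 857 × (2290 − 27.1) × 10⁻³ = 1939 kg/d removed.
P_X = Y_obs·Q·(S₀ − S) = 0.1365 × 1939 = 264.7 kg VSS/d.
Carbonaceous O₂ demand = substrate oxidised − cell-mass equivalent = 1939 − 1.42 × 264.7 = 1563 kg O₂/d.

R_O ≈ 1560 kg O₂/d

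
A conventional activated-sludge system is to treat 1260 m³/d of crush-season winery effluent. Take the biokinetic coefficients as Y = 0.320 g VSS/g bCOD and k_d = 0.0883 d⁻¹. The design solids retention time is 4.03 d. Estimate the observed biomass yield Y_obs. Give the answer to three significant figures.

Y_obs = Y / (1 + k_d θ_c) = 0.320 / (1 + 0.0883 × 4.03) = 0.320 / 1.356 = 0.2360.

Y_obs ≈ 0.236 g VSS/g bCOD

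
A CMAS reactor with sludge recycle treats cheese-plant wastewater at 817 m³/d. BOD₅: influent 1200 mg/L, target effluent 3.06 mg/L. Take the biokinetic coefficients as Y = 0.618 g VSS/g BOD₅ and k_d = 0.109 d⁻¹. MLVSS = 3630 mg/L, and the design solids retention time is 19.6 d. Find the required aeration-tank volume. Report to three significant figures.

Steady-state biomass mass balance: V·X·(1 + k_d·θ_c) = Y·Q·(S₀ − S)·θ_c, so V = 0.618 × 817 × (1200 − 3.06) × 19.6 / [3630 × (1 + 0.109 × 19.6)] = 1.18×10^7 / 11385 = 1040 m³.

V ≈ 1040 m³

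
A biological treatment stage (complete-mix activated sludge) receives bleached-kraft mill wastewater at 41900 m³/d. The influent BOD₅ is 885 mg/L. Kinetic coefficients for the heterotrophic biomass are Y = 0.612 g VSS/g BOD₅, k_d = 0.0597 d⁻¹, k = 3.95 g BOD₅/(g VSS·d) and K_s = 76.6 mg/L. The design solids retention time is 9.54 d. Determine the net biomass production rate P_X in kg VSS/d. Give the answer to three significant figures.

For a completely mixed reactor with recycle the Lawrence–McCarty relation gives S = K_s·(1 + k_d·θ_c) / [θ_c·(Y·k − k_d) − 1] = 76.6 × (1 + 0.0597 × 9.54) / [9.54 × (0.612 × 3.95 − 0.0597) − 1] = 120.2 / 21.49 = 5.594 mg/L.
Correct the yield for decay: Y_obs = Y/(1 + k_d θ_c) = 0.612 / (1 + 0.0597 × 9.54) = 0.612 / 1.570 = 0.3899.
ΔS = 885 − 5.59 = 879.4 mg/L, so the substrate removal rate is 41900 × 879.4/1000 = 36847 kg BOD₅/d.
P_X = Y_obs · Q(S₀ − S) = 0.3899 × 36847 = 14368 kg VSS/d.

P_X ≈ 14400 kg VSS/d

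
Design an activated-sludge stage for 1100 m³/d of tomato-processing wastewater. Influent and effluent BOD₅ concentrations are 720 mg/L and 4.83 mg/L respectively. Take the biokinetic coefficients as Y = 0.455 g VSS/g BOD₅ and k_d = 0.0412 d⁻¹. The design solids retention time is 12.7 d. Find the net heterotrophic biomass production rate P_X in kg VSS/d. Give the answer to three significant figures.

P_X ≈ 235 kg VSS/d

Y_obs = Y / (1 + k_d θ_c) = 0.455 / (1 + 0.0412 × 12.7) = 0.455 / 1.523 = 0.2987.
Substrate removed = Q·(S₀ − S) = 1100 m³/d × (720 − 4.83) g/m³ = 7.87×10^5 g/d = 786.7 kg/d.
Net biomass production P_X = Y_obs × Q·(S₀ − S) = 0.2987 × 786.7 = 235.0 kg VSS/d.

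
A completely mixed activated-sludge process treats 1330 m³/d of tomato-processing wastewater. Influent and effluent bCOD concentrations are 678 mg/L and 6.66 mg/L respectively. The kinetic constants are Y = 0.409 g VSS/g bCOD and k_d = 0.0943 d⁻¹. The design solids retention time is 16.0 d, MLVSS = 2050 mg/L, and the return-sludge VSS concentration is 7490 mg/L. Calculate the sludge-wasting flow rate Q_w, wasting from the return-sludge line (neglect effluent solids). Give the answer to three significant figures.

Q_w ≈ 19.4 m³/d

Rearranging the biomass balance for a CMAS with decay, V = Y·Q·ΔS·θ_c / [X·(1+k_d θ_c)] = 0.409 × 1330 × (678 − 6.66) × 16.0 / [2050 × (1 + 0.0943 × 16.0)] = 5.84×10^6 / 5143 = 1136 m³.
Q_w = (V·X)/(θ_c X_r) = 1136 × 2050 / (16.0 × 7490) = 19.43 m³/d.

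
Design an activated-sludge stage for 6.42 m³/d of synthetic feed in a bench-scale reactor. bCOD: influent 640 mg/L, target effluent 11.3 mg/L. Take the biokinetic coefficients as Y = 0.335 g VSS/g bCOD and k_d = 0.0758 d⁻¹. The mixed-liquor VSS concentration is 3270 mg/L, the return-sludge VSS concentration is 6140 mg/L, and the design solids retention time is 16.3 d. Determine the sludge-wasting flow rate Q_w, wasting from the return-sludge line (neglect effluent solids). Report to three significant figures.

Q_w ≈ 0.0985 m³/d

Steady-state biomass mass balance: V·X·(1 + k_d·θ_c) = Y·Q·(S₀ − S)·θ_c, so V = 0.335 × 6.42 × (640 − 11.3) × 16.3 / [3270 × (1 + 0.0758 × 16.3)] = 2.2×10^4 / 7310 = 3.015 m³.
Q_w = (V·X)/(θ_c X_r) = 3.015 × 3270 / (16.3 × 6140) = 0.09851 m³/d.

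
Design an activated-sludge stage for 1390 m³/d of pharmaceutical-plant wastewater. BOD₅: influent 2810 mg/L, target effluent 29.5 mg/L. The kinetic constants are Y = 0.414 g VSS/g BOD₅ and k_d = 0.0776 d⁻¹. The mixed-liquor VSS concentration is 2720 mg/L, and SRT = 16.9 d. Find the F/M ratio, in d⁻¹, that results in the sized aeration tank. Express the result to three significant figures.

Steady-state biomass mass balance: V·X·(1 + k_d·θ_c) = Y·Q·(S₀ − S)·θ_c, so V = 0.414 × 1390 × (2810 − 29.5) × 16.9 / [2720 × (1 + 0.0776 × 16.9)] = 2.7×10^7 / 6287 = 4301 m³.
F/M = applied load / biomass = Q·S₀/(V·X) = 1390 × 2810 / (4301 × 2720) = 0.3339 d⁻¹.

F/M ≈ 0.334 d⁻¹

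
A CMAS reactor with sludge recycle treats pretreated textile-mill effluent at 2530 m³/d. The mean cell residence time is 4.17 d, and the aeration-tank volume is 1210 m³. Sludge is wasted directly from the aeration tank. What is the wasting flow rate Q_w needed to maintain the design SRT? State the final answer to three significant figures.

With mixed-liquor wasting, θ_c = V/Q_w, so Q_w = V/θ_c = 1210/4.17 = 290.2 m³/d.

Q_w ≈ 290 m³/d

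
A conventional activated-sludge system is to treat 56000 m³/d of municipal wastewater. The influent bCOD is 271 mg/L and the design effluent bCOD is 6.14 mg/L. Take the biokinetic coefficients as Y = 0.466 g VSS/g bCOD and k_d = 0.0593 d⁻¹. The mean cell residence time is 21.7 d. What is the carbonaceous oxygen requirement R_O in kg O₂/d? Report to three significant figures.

Y_obs = Y / (1 + k_d θ_c) = 0.466 / (1 + 0.0593 × 21.7) = 0.466 / 2.287 = 0.2038.
ΔS = 271 − 6.14 = 264.9 mg/L, so the substrate removal rate is 56000 × 264.9/1000 = 14832 kg bCOD/d.
Biomass synthesised: P_X = Y_obs × 14832 = 3022 kg VSS/d.
R_O = Q·ΔS − 1.42 P_X = 14832 − 4292 = 10540 kg O₂/d.

R_O ≈ 10500 kg O₂/d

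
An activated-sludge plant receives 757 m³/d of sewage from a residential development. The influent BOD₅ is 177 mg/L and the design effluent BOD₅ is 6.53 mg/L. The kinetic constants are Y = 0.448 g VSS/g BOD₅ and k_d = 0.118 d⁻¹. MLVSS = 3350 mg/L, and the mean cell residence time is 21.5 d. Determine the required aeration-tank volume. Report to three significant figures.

V ≈ 105 m³

Rearranging the biomass balance for a CMAS with decay, V = Y·Q·ΔS·θ_c / [X·(1+k_d θ_c)] = 0.448 × 757 × (177 − 6.53) × 21.5 / [3350 × (1 + 0.118 × 21.5)] = 1.24×10^6 / 11849 = 104.9 m³.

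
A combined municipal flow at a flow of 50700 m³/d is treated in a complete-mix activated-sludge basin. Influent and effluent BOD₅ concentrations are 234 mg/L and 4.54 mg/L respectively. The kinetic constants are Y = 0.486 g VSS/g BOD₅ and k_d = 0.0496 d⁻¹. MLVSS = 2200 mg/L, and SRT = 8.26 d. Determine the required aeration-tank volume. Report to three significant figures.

V ≈ 15100 m³

Rearranging the biomass balance for a CMAS with decay, V = Y·Q·ΔS·θ_c / [X·(1+k_d θ_c)] = 0.486 × 50700 × (234 − 4.54) × 8.26 / [2200 × (1 + 0.0496 × 8.26)] = 4.67×10^7 / 3101 = 15059 m³.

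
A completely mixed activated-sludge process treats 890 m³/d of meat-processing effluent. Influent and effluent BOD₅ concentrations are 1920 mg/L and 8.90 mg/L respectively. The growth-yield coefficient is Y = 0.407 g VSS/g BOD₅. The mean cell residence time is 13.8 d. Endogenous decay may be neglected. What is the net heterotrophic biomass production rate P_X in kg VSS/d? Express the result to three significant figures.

Since k_d ≈ 0, Y_obs = Y = 0.407 g VSS/g BOD₅.
ΔS = 1920 − 8.90 = 1911 mg/L, so the substrate removal rate is 890 × 1911/1000 = 1701 kg BOD₅/d.
So the net sludge growth is P_X = 0.4070 × 1701 = 692.3 kg VSS/d.

P_X ≈ 692 kg VSS/d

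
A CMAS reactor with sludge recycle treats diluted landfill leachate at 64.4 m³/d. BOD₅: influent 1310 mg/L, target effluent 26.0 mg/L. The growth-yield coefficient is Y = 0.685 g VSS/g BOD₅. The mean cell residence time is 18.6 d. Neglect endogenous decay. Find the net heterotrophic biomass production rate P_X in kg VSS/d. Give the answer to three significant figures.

Since k_d ≈ 0, Y_obs = Y = 0.685 g VSS/g BOD₅.
Mass of BOD₅ removed per day: Q(S₀ − S) = 64.4 × 1284 g/m³ = 82.69 kg/d.
P_X = Y_obs · Q(S₀ − S) = 0.6850 × 82.69 = 56.64 kg VSS/d.

P_X ≈ 56.6 kg VSS/d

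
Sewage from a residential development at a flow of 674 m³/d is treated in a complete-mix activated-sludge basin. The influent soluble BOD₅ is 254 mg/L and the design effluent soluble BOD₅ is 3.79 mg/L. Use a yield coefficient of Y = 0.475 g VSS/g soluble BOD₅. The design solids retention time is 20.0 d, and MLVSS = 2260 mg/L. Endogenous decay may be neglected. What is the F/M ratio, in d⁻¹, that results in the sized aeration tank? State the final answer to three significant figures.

With k_d = 0 the design equation reduces to V = Y Q (S₀−S) θ_c / X = 0.475 × 674 × (254 − 3.79) × 20.0 / 2260 = 708.9 m³.
Food-to-microorganism ratio F/M = Q S₀ / (V X) = 674 × 254 / (708.9 × 2260) = 0.1069 d⁻¹.

F/M ≈ 0.107 d⁻¹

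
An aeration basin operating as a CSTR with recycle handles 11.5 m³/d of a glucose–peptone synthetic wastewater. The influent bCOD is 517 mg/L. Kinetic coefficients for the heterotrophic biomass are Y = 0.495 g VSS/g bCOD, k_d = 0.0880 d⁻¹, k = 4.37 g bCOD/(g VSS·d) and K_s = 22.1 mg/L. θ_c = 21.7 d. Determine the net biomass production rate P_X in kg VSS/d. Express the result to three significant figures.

P_X ≈ 1.01 kg VSS/d

From the Monod/SRT balance for a CMAS, S = K_s·(1+k_d θ_c)/[θ_c·(Y k − k_d) − 1] = 22.1 × (1 + 0.0880 × 21.7) / [21.7 × (0.495 × 4.37 − 0.0880) − 1] = 64.30 / 44.03 = 1.460 mg/L.
Correct the yield for decay: Y_obs = Y/(1 + k_d θ_c) = 0.495 / (1 + 0.0880 × 21.7) = 0.495 / 2.910 = 0.1701.
Mass of bCOD removed per day: Q(S₀ − S) = 11.5 × 515.5 g/m³ = 5.929 kg/d.
P_X = Y_obs · Q(S₀ − S) = 0.1701 × 5.929 = 1.009 kg VSS/d.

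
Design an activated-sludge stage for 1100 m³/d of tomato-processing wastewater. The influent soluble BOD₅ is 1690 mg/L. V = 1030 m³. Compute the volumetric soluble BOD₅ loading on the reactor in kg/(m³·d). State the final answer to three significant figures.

Volumetric loading L_v = Q·S₀ / V = 1100 × 1690 g/m³ / 1030 m³ = 1805 g/(m³·d) = 1.805 kg soluble BOD₅/(m³·d).

L_v ≈ 1.80 kg soluble BOD₅/(m³·d)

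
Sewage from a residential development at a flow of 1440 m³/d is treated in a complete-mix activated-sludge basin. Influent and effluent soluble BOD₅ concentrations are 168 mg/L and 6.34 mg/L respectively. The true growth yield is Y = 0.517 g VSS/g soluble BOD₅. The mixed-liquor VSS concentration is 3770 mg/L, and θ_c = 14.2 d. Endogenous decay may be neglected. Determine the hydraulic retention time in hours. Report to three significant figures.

τ ≈ 7.56 h

With k_d = 0 the design equation reduces to V = Y Q (S₀−S) θ_c / X = 0.517 × 1440 × (168 − 6.34) × 14.2 / 3770 = 453.3 m³.
Hydraulic retention time τ = V/Q = 453.3 / 1440 = 0.3148 d = 7.555 h.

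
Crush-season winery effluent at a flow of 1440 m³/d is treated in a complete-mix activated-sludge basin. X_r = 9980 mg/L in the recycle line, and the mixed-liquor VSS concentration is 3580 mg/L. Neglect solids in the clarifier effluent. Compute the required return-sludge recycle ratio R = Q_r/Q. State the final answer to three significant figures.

Solids balance on the clarifier gives (1+R)X = R·X_r, so R = X/(X_r − X) = 3580 / (9980 − 3580) = 0.5594.

R ≈ 0.559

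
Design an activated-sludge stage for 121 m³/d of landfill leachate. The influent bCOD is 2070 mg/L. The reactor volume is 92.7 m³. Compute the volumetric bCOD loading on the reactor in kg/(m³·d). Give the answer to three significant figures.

L_v = Q S₀ / V = 121 × 2070 × 10⁻³ / 92.70 = 2.702 kg/(m³·d).

L_v ≈ 2.70 kg bCOD/(m³·d)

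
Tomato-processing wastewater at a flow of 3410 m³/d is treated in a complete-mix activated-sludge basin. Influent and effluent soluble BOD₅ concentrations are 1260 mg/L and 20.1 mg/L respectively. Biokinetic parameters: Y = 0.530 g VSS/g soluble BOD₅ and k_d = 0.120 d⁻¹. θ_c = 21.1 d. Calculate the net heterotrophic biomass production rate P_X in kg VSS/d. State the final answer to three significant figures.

P_X ≈ 634 kg VSS/d

Observed yield with endogenous decay: Y_obs = Y / (1 + k_d·θ_c) = 0.530 / (1 + 0.120 × 21.1) = 0.530 / 3.532 = 0.1501 g VSS/g soluble BOD₅.
ΔS = 1260 − 20.1 = 1240 mg/L, so the substrate removal rate is 3410 × 1240/1000 = 4228 kg soluble BOD₅/d.
So the net sludge growth is P_X = 0.1501 × 4228 = 634.4 kg VSS/d.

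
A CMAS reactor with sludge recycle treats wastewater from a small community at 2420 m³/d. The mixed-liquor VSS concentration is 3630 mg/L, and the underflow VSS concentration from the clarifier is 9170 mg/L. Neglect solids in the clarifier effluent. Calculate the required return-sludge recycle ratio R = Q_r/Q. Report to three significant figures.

R ≈ 0.655

R = Q_r/Q = X/(X_r − X) = 3630 / (9170 − 3630) = 0.6552.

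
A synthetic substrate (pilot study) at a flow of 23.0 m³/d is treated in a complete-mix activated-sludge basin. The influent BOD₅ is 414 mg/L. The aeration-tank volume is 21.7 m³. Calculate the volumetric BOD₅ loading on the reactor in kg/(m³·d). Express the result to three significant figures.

L_v ≈ 0.439 kg BOD₅/(m³·d)

Applied BOD₅ load per unit volume = Q·S₀/V = (23.0 × 414/1000)/21.70 = 0.4388 kg BOD₅·m⁻³·d⁻¹.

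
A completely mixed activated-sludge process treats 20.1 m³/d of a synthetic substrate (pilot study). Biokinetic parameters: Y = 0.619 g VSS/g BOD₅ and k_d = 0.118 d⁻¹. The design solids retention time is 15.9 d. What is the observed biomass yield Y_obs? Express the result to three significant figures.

Y_obs ≈ 0.215 g VSS/g BOD₅

Correct the yield for decay: Y_obs = Y/(1 + k_d θ_c) = 0.619 / (1 + 0.118 × 15.9) = 0.619 / 2.876 = 0.2152.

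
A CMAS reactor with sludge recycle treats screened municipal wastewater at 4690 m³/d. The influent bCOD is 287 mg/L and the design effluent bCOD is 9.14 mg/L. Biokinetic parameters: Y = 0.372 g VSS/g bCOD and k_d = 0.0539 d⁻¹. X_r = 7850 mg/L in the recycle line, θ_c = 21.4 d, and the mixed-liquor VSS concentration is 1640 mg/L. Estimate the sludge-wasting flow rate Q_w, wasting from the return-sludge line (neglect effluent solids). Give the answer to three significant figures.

Rearranging the biomass balance for a CMAS with decay, V = Y·Q·ΔS·θ_c / [X·(1+k_d θ_c)] = 0.372 × 4690 × (287 − 9.14) × 21.4 / [1640 × (1 + 0.0539 × 21.4)] = 1.04×10^7 / 3532 = 2937 m³.
θ_c = V·X/(Q_w·X_r) when wasting from the recycle, so Q_w = V·X/(θ_c·X_r) = 2937 × 1640 / (21.4 × 7850) = 28.68 m³/d.

Q_w ≈ 28.7 m³/d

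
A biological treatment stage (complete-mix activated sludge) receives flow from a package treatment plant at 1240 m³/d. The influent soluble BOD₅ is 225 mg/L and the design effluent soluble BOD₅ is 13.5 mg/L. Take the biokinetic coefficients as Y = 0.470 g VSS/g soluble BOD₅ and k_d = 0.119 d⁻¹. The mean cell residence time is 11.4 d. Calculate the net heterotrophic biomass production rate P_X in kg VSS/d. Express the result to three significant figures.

Observed yield with endogenous decay: Y_obs = Y / (1 + k_d·θ_c) = 0.470 / (1 + 0.119 × 11.4) = 0.470 / 2.357 = 0.1994 g VSS/g soluble BOD₅.
Substrate removed = Q·(S₀ − S) = 1240 m³/d × (225 − 13.5) g/m³ = 2.62×10^5 g/d = 262.3 kg/d.
Net biomass production P_X = Y_obs × Q·(S₀ − S) = 0.1994 × 262.3 = 52.31 kg VSS/d.

P_X ≈ 52.3 kg VSS/d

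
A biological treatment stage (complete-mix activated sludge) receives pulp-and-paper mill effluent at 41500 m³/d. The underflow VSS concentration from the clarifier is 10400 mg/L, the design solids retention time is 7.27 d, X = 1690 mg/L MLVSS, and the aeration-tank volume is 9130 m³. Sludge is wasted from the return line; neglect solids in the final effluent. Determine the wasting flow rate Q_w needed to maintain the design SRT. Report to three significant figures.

Q_w ≈ 204 m³/d

Wasting from the return line (neglecting effluent solids): Q_w = V·X / (θ_c·X_r) = 9130 × 1690 / (7.27 × 10400) = 204.1 m³/d.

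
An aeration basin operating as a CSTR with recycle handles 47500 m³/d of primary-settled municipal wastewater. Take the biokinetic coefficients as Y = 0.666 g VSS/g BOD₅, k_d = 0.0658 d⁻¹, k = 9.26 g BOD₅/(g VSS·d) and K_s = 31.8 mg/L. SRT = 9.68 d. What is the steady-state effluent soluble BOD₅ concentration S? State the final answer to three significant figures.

S ≈ 0.897 mg/L

From the Monod/SRT balance for a CMAS, S = K_s·(1+k_d θ_c)/[θ_c·(Y k − k_d) − 1] = 31.8 × (1 + 0.0658 × 9.68) / [9.68 × (0.666 × 9.26 − 0.0658) − 1] = 52.05 / 58.06 = 0.8966 mg/L.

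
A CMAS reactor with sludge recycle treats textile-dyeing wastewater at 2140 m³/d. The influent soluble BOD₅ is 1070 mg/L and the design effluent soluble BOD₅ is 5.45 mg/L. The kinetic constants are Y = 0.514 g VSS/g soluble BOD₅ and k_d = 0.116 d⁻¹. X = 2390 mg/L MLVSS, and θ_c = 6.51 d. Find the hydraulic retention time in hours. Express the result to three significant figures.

Steady-state biomass mass balance: V·X·(1 + k_d·θ_c) = Y·Q·(S₀ − S)·θ_c, so V = 0.514 × 2140 × (1070 − 5.45) × 6.51 / [2390 × (1 + 0.116 × 6.51)] = 7.62×10^6 / 4195 = 1817 m³.
Hydraulic retention time τ = V/Q = 1817 / 2140 = 0.8492 d = 20.38 h.

τ ≈ 20.4 h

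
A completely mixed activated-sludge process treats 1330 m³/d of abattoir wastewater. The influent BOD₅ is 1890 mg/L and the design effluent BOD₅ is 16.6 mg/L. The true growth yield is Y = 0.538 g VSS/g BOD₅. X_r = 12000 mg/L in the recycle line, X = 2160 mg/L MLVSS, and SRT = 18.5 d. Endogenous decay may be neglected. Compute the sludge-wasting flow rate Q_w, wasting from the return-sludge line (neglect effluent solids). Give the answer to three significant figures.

Q_w ≈ 112 m³/d

With k_d = 0 the design equation reduces to V = Y Q (S₀−S) θ_c / X = 0.538 × 1330 × (1890 − 16.6) × 18.5 / 2160 = 11481 m³.
Q_w = (V·X)/(θ_c X_r) = 11481 × 2160 / (18.5 × 12000) = 111.7 m³/d.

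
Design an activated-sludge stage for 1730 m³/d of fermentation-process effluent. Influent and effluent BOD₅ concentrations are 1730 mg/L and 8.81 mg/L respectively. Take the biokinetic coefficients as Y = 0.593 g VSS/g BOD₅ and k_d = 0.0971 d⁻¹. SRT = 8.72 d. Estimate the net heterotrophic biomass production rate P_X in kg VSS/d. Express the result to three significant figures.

The observed yield is Y_obs = Y/(1 + k_d·θ_c) = 0.593 / (1 + 0.0971 × 8.72) = 0.593 / 1.847 = 0.3211 g VSS per g BOD₅ removed.
Q·(S₀ − S) = 1730 × (1730 − 8.81) × 10⁻³ = 2978 kg/d removed.
P_X = Y_obs · Q(S₀ − S) = 0.3211 × 2978 = 956.2 kg VSS/d.

P_X ≈ 956 kg VSS/d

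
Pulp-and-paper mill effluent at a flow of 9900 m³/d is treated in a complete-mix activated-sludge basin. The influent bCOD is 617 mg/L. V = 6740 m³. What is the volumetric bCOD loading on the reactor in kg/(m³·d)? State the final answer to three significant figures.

Applied bCOD load per unit volume = Q·S₀/V = (9900 × 617/1000)/6740 = 0.9063 kg bCOD·m⁻³·d⁻¹.

L_v ≈ 0.906 kg bCOD/(m³·d)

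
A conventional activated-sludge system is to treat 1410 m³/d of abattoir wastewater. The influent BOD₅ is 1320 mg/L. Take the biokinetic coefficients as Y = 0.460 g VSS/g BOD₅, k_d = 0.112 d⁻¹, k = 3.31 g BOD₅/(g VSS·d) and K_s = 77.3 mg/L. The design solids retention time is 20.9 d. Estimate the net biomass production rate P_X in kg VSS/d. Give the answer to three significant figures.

Effluent substrate depends only on kinetics and SRT: S = K_s(1 + k_d θ_c) / [θ_c(Yk − k_d) − 1] = 77.3 × (1 + 0.112 × 20.9) / [20.9 × (0.460 × 3.31 − 0.112) − 1] = 258.2 / 28.48 = 9.067 mg/L.
Observed yield with endogenous decay: Y_obs = Y / (1 + k_d·θ_c) = 0.460 / (1 + 0.112 × 20.9) = 0.460 / 3.341 = 0.1377 g VSS/g BOD₅.
Q·(S₀ − S) = 1410 × (1320 − 9.07) × 10⁻³ = 1848 kg/d removed.
P_X = Y_obs · Q(S₀ − S) = 0.1377 × 1848 = 254.5 kg VSS/d.

P_X ≈ 255 kg VSS/d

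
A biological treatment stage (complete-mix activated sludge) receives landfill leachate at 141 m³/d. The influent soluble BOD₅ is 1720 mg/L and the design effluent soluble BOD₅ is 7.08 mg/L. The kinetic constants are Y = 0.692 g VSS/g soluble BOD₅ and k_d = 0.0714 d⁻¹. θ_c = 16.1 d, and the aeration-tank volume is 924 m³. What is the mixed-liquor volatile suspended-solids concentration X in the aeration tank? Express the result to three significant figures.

X ≈ 1350 mg/L

From V·X·(1 + k_d·θ_c) = Y·Q·(S₀ − S)·θ_c: X = 0.692 × 141 × (1720 − 7.08) × 16.1 / [924 × (1 + 0.0714 × 16.1)] = 1355 mg/L.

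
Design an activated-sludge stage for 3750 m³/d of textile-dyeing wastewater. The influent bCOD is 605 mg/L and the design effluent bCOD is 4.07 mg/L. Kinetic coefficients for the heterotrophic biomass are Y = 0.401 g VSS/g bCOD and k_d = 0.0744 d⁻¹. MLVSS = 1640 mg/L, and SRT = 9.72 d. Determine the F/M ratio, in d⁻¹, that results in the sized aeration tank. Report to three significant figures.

Steady-state biomass mass balance: V·X·(1 + k_d·θ_c) = Y·Q·(S₀ − S)·θ_c, so V = 0.401 × 3750 × (605 − 4.07) × 9.72 / [1640 × (1 + 0.0744 × 9.72)] = 8.78×10^6 / 2826 = 3108 m³.
F/M = applied load / biomass = Q·S₀/(V·X) = 3750 × 605 / (3108 × 1640) = 0.4451 d⁻¹.

F/M ≈ 0.445 d⁻¹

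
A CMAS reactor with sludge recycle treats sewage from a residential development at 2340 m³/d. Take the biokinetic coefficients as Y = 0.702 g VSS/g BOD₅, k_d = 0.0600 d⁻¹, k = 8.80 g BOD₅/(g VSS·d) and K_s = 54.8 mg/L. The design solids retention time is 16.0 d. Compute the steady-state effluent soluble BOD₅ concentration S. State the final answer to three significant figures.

S ≈ 1.11 mg/L

Effluent substrate depends only on kinetics and SRT: S = K_s(1 + k_d θ_c) / [θ_c(Yk − k_d) − 1] = 54.8 × (1 + 0.0600 × 16.0) / [16.0 × (0.702 × 8.80 − 0.0600) − 1] = 107.4 / 96.88 = 1.109 mg/L.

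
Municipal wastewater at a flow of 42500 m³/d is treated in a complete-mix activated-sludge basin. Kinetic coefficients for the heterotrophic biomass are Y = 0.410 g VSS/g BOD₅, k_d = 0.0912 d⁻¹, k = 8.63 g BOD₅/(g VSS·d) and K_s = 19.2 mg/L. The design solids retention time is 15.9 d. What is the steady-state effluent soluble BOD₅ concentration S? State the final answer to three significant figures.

For a completely mixed reactor with recycle the Lawrence–McCarty relation gives S = K_s·(1 + k_d·θ_c) / [θ_c·(Y·k − k_d) − 1] = 19.2 × (1 + 0.0912 × 15.9) / [15.9 × (0.410 × 8.63 − 0.0912) − 1] = 47.04 / 53.81 = 0.8742 mg/L.

S ≈ 0.874 mg/L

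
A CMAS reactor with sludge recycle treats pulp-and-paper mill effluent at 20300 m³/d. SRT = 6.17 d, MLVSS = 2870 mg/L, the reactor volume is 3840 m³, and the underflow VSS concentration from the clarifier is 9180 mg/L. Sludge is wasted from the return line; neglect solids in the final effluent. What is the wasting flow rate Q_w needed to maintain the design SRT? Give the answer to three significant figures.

Q_w ≈ 195 m³/d

θ_c = V·X/(Q_w·X_r) when wasting from the recycle, so Q_w = V·X/(θ_c·X_r) = 3840 × 2870 / (6.17 × 9180) = 194.6 m³/d.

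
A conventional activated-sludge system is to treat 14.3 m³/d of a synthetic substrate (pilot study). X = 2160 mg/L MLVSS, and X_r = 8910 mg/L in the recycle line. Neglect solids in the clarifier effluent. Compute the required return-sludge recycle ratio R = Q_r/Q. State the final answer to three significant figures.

R ≈ 0.320

Solids balance on the clarifier gives (1+R)X = R·X_r, so R = X/(X_r − X) = 2160 / (8910 − 2160) = 0.3200.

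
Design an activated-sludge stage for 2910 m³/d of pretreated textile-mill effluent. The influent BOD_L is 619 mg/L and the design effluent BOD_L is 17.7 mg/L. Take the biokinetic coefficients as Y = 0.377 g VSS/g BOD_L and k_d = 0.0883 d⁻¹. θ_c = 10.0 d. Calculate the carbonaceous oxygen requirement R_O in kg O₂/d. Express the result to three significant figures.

R_O ≈ 1250 kg O₂/d

Y_obs = Y / (1 + k_d θ_c) = 0.377 / (1 + 0.0883 × 10.0) = 0.377 / 1.883 = 0.2002.
Substrate removed = Q·(S₀ − S) = 2910 m³/d × (619 − 17.7) g/m³ = 1.75×10^6 g/d = 1750 kg/d.
Net sludge production P_X = 0.2002 × 1750 = 350.3 kg VSS/d.
R_O = Q·(S₀ − S) − 1.42·P_X = 1750 − 1.42 × 350.3 = 1252 kg O₂/d.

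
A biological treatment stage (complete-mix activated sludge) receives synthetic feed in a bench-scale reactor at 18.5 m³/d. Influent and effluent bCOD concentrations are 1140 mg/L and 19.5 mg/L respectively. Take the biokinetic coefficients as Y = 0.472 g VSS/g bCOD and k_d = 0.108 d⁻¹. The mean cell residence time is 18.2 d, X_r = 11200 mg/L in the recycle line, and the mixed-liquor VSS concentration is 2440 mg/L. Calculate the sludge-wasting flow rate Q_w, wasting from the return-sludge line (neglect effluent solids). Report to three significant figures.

Rearranging the biomass balance for a CMAS with decay, V = Y·Q·ΔS·θ_c / [X·(1+k_d θ_c)] = 0.472 × 18.5 × (1140 − 19.5) × 18.2 / [2440 × (1 + 0.108 × 18.2)] = 1.78×10^5 / 7236 = 24.61 m³.
Wasting from the return line (neglecting effluent solids): Q_w = V·X / (θ_c·X_r) = 24.61 × 2440 / (18.2 × 11200) = 0.2946 m³/d.

Q_w ≈ 0.295 m³/d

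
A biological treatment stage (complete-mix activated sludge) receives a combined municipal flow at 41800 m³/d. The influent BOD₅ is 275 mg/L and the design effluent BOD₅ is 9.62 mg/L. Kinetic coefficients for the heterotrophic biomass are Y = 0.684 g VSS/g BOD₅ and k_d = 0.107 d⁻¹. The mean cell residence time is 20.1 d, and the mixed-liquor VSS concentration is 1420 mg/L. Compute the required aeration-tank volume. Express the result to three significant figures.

V ≈ 34100 m³

Steady-state biomass mass balance: V·X·(1 + k_d·θ_c) = Y·Q·(S₀ − S)·θ_c, so V = 0.684 × 41800 × (275 − 9.62) × 20.1 / [1420 × (1 + 0.107 × 20.1)] = 1.53×10^8 / 4474 = 34088 m³.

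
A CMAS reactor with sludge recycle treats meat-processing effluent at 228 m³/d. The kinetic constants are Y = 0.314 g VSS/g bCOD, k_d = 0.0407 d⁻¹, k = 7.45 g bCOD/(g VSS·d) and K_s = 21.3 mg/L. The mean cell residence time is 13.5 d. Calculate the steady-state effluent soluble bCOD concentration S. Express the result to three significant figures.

Effluent substrate depends only on kinetics and SRT: S = K_s(1 + k_d θ_c) / [θ_c(Yk − k_d) − 1] = 21.3 × (1 + 0.0407 × 13.5) / [13.5 × (0.314 × 7.45 − 0.0407) − 1] = 33.00 / 30.03 = 1.099 mg/L.

S ≈ 1.10 mg/L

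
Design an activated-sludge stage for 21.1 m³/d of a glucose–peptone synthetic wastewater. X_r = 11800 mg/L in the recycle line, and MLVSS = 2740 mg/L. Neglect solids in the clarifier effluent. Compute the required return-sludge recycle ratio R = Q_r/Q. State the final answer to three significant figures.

R ≈ 0.302

Mass balance around the secondary clarifier (neglecting effluent solids): R = X / (X_r − X) = 2740 / (11800 − 2740) = 0.3024.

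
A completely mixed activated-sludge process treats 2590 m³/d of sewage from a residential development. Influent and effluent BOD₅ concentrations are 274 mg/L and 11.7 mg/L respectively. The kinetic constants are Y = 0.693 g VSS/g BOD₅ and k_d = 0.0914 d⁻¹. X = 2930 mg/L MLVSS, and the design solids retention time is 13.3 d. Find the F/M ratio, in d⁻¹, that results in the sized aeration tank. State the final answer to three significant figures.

Rearranging the biomass balance for a CMAS with decay, V = Y·Q·ΔS·θ_c / [X·(1+k_d θ_c)] = 0.693 × 2590 × (274 − 11.7) × 13.3 / [2930 × (1 + 0.0914 × 13.3)] = 6.26×10^6 / 6492 = 964.5 m³.
F/M = applied load / biomass = Q·S₀/(V·X) = 2590 × 274 / (964.5 × 2930) = 0.2511 d⁻¹.

F/M ≈ 0.251 d⁻¹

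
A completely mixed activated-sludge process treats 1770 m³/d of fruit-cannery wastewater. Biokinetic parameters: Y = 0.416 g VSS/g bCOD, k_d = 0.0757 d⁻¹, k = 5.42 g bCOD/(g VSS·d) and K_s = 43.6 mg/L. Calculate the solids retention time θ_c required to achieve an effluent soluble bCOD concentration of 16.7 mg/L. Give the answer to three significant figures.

Specific growth rate at S = 16.7 mg/L: μ = YkS/(K_s+S) = 0.416·5.42·16.7/(43.6+16.7) = 0.6244 d⁻¹.
Then 1/θ_c = μ − k_d = 0.6244 − 0.0757 = 0.5487 d⁻¹, giving θ_c = 1.822 d.

θ_c ≈ 1.82 d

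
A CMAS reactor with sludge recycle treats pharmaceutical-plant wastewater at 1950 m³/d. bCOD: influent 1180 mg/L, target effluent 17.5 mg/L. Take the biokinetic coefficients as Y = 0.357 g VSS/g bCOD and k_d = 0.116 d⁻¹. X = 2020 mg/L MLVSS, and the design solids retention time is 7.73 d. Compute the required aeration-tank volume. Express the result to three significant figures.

V ≈ 1630 m³

Steady-state biomass mass balance: V·X·(1 + k_d·θ_c) = Y·Q·(S₀ − S)·θ_c, so V = 0.357 × 1950 × (1180 − 17.5) × 7.73 / [2020 × (1 + 0.116 × 7.73)] = 6.26×10^6 / 3831 = 1633 m³.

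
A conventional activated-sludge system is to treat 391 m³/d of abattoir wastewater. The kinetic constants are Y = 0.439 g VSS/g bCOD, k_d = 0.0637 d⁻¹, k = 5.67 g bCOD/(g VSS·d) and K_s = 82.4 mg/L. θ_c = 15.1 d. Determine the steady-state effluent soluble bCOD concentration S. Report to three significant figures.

S ≈ 4.54 mg/L

From the Monod/SRT balance for a CMAS, S = K_s·(1+k_d θ_c)/[θ_c·(Y k − k_d) − 1] = 82.4 × (1 + 0.0637 × 15.1) / [15.1 × (0.439 × 5.67 − 0.0637) − 1] = 161.7 / 35.62 = 4.538 mg/L.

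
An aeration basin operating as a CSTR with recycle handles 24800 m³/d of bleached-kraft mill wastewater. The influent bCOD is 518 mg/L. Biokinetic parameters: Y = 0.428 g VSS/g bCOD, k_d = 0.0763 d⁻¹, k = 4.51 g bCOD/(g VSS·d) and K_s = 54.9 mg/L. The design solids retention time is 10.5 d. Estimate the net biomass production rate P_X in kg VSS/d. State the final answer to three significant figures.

From the Monod/SRT balance for a CMAS, S = K_s·(1+k_d θ_c)/[θ_c·(Y k − k_d) − 1] = 54.9 × (1 + 0.0763 × 10.5) / [10.5 × (0.428 × 4.51 − 0.0763) − 1] = 98.88 / 18.47 = 5.355 mg/L.
The observed yield is Y_obs = Y/(1 + k_d·θ_c) = 0.428 / (1 + 0.0763 × 10.5) = 0.428 / 1.801 = 0.2376 g VSS per g bCOD removed.
Substrate removed = Q·(S₀ − S) = 24800 m³/d × (518 − 5.35) g/m³ = 1.27×10^7 g/d = 12714 kg/d.
Biomass produced: P_X = Y_obs·Q·ΔS = 0.2376 × 12714 ≈ 3021 kg VSS/d.

P_X ≈ 3020 kg VSS/d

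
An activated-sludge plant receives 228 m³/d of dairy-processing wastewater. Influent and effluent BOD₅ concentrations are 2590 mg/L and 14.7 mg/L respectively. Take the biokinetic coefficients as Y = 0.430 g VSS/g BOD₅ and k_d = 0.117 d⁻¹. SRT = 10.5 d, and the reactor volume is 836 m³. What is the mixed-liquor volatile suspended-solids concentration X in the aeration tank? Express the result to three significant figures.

X ≈ 1420 mg/L

Solving the biomass balance for X: X = Y Q (S₀−S) θ_c / [V (1+k_d θ_c)] = 0.430 × 228 × (2590 − 14.7) × 10.5 / [836 × (1 + 0.117 × 10.5)] = 1423 mg/L.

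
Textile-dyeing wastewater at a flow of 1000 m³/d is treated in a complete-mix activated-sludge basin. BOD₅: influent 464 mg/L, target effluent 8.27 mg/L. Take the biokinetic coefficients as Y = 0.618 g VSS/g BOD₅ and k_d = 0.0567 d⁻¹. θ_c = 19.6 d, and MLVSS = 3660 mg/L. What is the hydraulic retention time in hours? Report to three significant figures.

Rearranging the biomass balance for a CMAS with decay, V = Y·Q·ΔS·θ_c / [X·(1+k_d θ_c)] = 0.618 × 1000 × (464 − 8.27) × 19.6 / [3660 × (1 + 0.0567 × 19.6)] = 5.52×10^6 / 7727 = 714.4 m³.
HRT = V/Q = 714.4 m³ / 1000 m³·d⁻¹ = 0.7144 d × 24 = 17.14 h.

τ ≈ 17.1 h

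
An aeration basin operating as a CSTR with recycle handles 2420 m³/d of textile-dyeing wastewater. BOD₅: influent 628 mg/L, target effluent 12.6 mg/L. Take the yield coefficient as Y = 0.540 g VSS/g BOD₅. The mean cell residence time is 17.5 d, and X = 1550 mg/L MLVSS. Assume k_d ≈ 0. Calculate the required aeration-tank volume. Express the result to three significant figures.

V·X = Y·Q·ΔS·θ_c gives V = 0.540 × 2420 × (628 − 12.6) × 17.5 / 1550 = 9080 m³.

V ≈ 9080 m³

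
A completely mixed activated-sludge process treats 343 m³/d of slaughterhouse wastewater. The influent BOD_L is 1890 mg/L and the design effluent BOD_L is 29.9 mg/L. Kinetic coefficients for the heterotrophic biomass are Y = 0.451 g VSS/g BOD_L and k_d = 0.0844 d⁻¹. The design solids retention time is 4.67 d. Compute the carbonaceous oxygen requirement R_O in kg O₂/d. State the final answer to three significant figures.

R_O ≈ 345 kg O₂/d

Correct the yield for decay: Y_obs = Y/(1 + k_d θ_c) = 0.451 / (1 + 0.0844 × 4.67) = 0.451 / 1.394 = 0.3235.
Mass of BOD_L removed per day: Q(S₀ − S) = 343 × 1860 g/m³ = 638.0 kg/d.
P_X = Y_obs·Q·(S₀ − S) = 0.3235 × 638.0 = 206.4 kg VSS/d.
R_O = Q·ΔS − 1.42 P_X = 638.0 − 293.1 = 344.9 kg O₂/d.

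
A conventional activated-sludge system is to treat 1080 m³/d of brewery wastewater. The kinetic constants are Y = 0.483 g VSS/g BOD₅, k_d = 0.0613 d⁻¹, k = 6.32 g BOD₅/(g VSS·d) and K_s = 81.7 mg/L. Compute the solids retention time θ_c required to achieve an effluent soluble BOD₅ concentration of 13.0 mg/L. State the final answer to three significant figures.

At the target effluent, Y k S/(K_s+S) = 0.483×6.32×13.0/94.70 = 0.4190 d⁻¹.
θ_c = 1/(μ − k_d) = 1/(0.4190 − 0.0613) = 1/0.3577 = 2.795 d.

θ_c ≈ 2.80 d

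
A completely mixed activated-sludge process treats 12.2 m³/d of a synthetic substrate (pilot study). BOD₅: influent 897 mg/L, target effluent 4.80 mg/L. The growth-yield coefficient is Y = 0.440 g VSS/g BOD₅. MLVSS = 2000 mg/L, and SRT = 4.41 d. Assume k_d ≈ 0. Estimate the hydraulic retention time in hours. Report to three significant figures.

V·X = Y·Q·ΔS·θ_c gives V = 0.440 × 12.2 × (897 − 4.80) × 4.41 / 2000 = 10.56 m³.
HRT = V/Q = 10.56 m³ / 12.2 m³·d⁻¹ = 0.8656 d × 24 = 20.77 h.

τ ≈ 20.8 h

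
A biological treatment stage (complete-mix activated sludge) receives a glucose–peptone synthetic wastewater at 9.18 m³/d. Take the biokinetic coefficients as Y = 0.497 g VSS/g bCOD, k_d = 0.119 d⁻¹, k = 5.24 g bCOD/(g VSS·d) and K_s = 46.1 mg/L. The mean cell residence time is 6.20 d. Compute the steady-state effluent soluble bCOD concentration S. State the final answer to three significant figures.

S ≈ 5.56 mg/L

From the Monod/SRT balance for a CMAS, S = K_s·(1+k_d θ_c)/[θ_c·(Y k − k_d) − 1] = 46.1 × (1 + 0.119 × 6.20) / [6.20 × (0.497 × 5.24 − 0.119) − 1] = 80.11 / 14.41 = 5.560 mg/L.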